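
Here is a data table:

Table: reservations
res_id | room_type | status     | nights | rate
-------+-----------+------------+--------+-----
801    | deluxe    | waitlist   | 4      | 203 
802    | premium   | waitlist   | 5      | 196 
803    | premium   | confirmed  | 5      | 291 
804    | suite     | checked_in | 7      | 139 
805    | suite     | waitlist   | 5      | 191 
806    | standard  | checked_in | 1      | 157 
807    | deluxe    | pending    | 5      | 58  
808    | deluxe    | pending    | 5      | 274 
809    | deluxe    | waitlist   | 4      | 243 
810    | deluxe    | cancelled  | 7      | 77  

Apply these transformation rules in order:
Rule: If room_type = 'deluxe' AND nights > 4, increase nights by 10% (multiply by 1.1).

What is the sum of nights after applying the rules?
49.7

Step 1: Find records where room_type = 'deluxe' AND nights > 4
Step 2: 3 records match, summing to 17
Step 3: After multiplier: 17 × 1.1 = 18.7
Step 4: Unaffected records sum: 31
Step 5: Final sum = 18.7 + 31 = 49.7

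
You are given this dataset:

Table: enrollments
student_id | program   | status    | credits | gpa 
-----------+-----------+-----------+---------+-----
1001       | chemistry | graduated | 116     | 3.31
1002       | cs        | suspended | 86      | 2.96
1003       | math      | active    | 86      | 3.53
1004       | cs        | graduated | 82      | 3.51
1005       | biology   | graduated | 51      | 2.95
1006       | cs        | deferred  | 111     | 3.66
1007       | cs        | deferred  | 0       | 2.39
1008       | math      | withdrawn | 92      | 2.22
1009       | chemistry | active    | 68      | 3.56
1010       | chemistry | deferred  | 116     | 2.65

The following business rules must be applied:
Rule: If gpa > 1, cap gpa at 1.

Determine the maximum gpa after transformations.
1

Step 1: Original maximum gpa = 3.66
Step 2: Apply cap at 1
Step 3: 10 records had gpa > 1 and were capped
Step 4: Maximum after transformation = 1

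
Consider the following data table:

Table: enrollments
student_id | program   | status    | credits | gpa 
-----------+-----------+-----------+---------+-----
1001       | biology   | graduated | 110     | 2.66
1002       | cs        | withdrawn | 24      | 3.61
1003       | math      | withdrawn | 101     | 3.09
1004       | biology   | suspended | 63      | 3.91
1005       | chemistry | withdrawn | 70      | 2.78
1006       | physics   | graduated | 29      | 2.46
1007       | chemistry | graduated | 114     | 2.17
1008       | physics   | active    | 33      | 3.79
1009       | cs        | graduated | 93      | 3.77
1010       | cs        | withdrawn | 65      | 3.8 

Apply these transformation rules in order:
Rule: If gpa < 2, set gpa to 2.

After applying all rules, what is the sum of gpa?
32.04

Step 1: 0 records have gpa < 2
Step 2: These records originally summed to 0
Step 3: After setting to minimum: 0 × 2 = 0
Step 4: Unaffected records sum: 32.04
Step 5: Final sum = 0 + 32.04 = 32.04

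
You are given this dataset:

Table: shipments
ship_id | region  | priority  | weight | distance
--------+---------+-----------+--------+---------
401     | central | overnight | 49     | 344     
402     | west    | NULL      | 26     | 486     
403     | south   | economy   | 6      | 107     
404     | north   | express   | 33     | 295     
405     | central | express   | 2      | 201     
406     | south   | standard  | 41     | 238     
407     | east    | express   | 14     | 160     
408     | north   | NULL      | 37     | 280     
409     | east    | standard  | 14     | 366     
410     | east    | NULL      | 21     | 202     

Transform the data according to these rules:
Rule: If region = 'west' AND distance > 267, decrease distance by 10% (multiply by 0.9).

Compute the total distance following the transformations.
2630.4

Step 1: Find records where region = 'west' AND distance > 267
Step 2: 1 records match, summing to 486
Step 3: After multiplier: 486 × 0.9 = 437.4
Step 4: Unaffected records sum: 2193
Step 5: Final sum = 437.4 + 2193 = 2630.4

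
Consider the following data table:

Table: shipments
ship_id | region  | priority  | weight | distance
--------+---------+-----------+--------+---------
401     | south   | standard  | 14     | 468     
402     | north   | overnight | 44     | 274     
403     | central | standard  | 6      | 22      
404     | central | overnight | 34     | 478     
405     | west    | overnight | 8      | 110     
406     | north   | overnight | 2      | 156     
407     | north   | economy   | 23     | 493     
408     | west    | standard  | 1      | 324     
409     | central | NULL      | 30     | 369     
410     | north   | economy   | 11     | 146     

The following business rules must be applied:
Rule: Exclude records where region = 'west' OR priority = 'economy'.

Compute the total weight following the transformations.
130

Step 1: Find records where region = 'west' OR priority = 'economy'
Step 2: 4 records match, summing to 43
Step 3: Original sum: 173
Step 4: Remaining sum = 173 - 43 = 130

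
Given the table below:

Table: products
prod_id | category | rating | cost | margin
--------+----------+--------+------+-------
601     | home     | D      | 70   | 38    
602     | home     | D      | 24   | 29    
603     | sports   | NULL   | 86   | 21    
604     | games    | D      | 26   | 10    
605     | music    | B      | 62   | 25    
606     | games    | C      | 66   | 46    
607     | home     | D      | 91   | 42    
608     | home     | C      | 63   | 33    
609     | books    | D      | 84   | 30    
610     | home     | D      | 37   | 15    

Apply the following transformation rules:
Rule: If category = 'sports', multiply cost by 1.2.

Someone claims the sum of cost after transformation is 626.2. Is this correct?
Yes, the result is correct.

Step 1: Calculate the correct sum after transformation
Step 2: Apply multiplier 1.2 to records where category = 'sports'
Step 3: Correct result = 626.2
Step 4: Claimed result = 626.2
Step 5: 626.2 = 626.2 ✓
Conclusion: The claimed result is correct.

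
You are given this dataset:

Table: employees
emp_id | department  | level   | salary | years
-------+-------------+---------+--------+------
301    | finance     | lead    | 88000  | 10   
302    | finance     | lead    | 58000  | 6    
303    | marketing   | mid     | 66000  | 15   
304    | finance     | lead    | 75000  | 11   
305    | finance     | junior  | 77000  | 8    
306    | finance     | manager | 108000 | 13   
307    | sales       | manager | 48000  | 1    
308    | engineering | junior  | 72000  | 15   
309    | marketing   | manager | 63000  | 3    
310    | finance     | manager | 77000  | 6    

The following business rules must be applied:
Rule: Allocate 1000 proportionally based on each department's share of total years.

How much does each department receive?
engineering: 170.45, finance: 613.64, marketing: 204.55, sales: 11.36

Step 1: Calculate total years = 88
Step 2: Calculate each department's proportion:
  engineering: 15/88 = 17.05% → 170.45
  finance: 54/88 = 61.36% → 613.64
  marketing: 18/88 = 20.45% → 204.55
  sales: 1/88 = 1.14% → 11.36
Step 3: Verify: sum of allocations ≈ 1000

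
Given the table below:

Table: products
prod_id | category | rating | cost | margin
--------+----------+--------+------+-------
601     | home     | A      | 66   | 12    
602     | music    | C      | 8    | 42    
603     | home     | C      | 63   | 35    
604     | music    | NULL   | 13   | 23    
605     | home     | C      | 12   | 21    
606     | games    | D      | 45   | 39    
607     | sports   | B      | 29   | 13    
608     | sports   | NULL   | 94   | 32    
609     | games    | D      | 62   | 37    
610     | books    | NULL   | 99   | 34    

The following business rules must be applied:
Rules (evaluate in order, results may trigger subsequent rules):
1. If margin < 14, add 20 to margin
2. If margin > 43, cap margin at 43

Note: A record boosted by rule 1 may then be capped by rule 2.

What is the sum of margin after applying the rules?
328

Step 1: Apply rule 1 to records with margin < 14
  - 2 records get bonus of 20
  - Of these, 0 records then exceed 43 and get capped
Step 2: Apply rule 2 to records with margin > 43
  - 0 records (original) are capped
Step 3: Calculate final sum = 328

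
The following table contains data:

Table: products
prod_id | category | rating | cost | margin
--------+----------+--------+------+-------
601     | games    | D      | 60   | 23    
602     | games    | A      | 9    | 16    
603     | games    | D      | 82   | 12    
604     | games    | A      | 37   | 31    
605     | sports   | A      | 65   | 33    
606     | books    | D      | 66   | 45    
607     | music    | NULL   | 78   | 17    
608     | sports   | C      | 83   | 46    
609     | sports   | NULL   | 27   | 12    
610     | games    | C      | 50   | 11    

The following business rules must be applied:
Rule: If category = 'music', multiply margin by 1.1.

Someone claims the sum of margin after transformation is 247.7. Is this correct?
Yes, the result is correct.

Step 1: Calculate the correct sum after transformation
Step 2: Apply multiplier 1.1 to records where category = 'music'
Step 3: Correct result = 247.7
Step 4: Claimed result = 247.7
Step 5: 247.7 = 247.7 ✓
Conclusion: The claimed result is correct.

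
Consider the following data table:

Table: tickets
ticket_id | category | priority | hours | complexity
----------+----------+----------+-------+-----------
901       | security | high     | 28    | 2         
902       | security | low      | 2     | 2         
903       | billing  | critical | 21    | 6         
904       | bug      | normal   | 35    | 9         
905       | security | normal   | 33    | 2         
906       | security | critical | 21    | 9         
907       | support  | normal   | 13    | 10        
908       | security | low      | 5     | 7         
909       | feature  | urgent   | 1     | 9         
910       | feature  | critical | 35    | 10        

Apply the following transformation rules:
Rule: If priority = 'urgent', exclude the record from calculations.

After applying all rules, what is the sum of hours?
193

Step 1: Identify records where priority = 'urgent'
Step 2: The excluded records sum to 1
Step 3: Original total hours = 194
Step 4: Remaining total = 194 - 1 = 193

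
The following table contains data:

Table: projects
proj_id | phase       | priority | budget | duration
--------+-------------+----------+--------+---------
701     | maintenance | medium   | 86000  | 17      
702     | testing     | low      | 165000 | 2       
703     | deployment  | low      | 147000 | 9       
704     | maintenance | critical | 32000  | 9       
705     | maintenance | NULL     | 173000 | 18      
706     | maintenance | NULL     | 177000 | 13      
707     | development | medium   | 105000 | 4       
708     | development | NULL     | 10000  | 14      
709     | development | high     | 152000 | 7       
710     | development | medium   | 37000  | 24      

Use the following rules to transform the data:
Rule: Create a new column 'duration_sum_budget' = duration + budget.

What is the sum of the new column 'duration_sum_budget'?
1084117

Step 1: For each record, compute duration + budget
Example calculations:
  17 + 86000 = 86017
  2 + 165000 = 165002
  9 + 147000 = 147009
  ...
Step 2: Sum all derived values
Step 3: Total = 1084117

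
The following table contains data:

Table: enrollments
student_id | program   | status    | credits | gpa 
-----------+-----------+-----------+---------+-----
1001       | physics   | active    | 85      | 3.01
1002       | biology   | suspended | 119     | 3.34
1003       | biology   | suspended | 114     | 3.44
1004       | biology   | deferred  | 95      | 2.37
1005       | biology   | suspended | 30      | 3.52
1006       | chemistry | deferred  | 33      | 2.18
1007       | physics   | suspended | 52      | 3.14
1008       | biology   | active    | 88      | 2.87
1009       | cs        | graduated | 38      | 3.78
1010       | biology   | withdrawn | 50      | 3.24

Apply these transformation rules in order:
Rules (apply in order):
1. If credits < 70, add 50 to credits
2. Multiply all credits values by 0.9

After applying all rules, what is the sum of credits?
858.6

Step 1: Apply Rule 1 - Add 50 to records with credits < 70
  - 5 records affected: 203 + (5 × 50) = 453
  - Unaffected records: 501
  - Sum after Rule 1: 954
Step 2: Apply Rule 2 - Multiply all by 0.9
  - 954 × 0.9 = 858.6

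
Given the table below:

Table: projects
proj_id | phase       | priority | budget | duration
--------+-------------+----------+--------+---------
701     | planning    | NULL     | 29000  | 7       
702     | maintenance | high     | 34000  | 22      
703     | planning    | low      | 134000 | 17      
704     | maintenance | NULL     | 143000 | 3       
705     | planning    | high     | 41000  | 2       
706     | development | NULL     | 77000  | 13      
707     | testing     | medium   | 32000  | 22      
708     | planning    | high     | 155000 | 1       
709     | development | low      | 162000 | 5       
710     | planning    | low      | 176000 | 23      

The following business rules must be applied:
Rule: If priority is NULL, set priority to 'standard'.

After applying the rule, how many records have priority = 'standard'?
3

Step 1: Count records where priority IS NULL
Step 2: Found 3 records with NULL priority
Step 3: These records will have priority set to 'standard'
Step 4: Records already having priority = 'standard': 0
Step 5: Answer: 3 + 0 = 3 records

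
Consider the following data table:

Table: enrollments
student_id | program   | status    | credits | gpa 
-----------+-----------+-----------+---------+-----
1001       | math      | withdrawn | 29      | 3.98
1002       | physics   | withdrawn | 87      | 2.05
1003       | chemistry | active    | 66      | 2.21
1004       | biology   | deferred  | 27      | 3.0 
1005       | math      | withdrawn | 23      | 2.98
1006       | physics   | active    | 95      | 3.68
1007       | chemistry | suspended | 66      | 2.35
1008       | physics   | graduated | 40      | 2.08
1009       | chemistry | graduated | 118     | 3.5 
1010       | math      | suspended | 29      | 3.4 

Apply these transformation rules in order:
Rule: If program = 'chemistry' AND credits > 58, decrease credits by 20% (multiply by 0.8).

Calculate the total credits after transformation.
530.0

Step 1: Find records where program = 'chemistry' AND credits > 58
Step 2: 3 records match, summing to 250
Step 3: After multiplier: 250 × 0.8 = 200.0
Step 4: Unaffected records sum: 330
Step 5: Final sum = 200.0 + 330 = 530.0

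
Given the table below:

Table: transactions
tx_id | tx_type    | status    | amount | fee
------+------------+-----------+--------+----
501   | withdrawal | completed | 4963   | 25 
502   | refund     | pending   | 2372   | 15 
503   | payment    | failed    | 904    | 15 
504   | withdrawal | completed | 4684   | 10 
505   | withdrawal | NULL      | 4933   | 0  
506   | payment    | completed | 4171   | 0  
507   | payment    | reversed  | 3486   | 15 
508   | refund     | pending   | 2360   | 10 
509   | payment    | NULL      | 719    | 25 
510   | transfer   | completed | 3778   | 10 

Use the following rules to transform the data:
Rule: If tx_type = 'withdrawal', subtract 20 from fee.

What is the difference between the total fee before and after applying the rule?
60

Step 1: Original sum of fee = 125
Step 2: 3 records have tx_type = 'withdrawal'
Step 3: Each affected record changes by -20
Step 4: Total change = 3 × -20 = -60
Step 5: New sum = 125 + -60 = 65
Step 6: Difference = |65 - 125| = 60
        (Sum decreased by 60)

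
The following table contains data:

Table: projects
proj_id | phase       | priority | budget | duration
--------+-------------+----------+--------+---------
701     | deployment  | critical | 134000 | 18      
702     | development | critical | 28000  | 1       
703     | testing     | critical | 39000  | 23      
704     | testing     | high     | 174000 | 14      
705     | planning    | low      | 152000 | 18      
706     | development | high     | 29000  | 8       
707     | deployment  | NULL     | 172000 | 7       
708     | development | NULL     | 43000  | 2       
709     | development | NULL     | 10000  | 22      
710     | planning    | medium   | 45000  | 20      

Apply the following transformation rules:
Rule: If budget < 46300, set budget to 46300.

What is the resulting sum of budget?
909800

Step 1: 6 records have budget < 46300
Step 2: These records originally summed to 194000
Step 3: After setting to minimum: 6 × 46300 = 277800
Step 4: Unaffected records sum: 632000
Step 5: Final sum = 277800 + 632000 = 909800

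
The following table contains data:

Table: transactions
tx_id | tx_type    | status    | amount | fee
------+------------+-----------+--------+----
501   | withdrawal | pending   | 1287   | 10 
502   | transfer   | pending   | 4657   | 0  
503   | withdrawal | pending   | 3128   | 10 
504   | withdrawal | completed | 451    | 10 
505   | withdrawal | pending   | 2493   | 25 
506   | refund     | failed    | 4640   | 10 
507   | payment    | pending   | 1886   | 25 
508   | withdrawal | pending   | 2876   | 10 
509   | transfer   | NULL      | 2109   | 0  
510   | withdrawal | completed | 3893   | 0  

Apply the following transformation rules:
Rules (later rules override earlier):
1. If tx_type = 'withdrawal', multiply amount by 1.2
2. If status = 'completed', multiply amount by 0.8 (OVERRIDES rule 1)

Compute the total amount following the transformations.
28508.0

Step 1: Rule 2 takes priority for records with status = 'completed'
  - 2 records: 4344 × 0.8 = 3475.2
Step 2: Rule 1 applies to remaining records with tx_type = 'withdrawal'
  - 4 records: 9784 × 1.2 = 11740.8
Step 3: Other records unchanged: 13292
Step 4: Final sum = 3475.2 + 11740.8 + 13292 = 28508.0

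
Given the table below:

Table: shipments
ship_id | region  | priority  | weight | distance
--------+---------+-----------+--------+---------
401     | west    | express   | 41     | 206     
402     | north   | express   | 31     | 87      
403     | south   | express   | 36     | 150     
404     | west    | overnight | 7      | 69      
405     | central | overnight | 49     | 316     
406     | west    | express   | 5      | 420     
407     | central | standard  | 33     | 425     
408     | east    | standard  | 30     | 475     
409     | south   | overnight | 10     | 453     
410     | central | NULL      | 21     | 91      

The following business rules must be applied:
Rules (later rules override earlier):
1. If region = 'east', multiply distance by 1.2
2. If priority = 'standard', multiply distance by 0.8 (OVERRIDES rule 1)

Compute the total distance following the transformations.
2512.0

Step 1: Rule 2 takes priority for records with priority = 'standard'
  - 2 records: 900 × 0.8 = 720.0
Step 2: Rule 1 applies to remaining records with region = 'east'
  - 0 records: 0 × 1.2 = 0.0
Step 3: Other records unchanged: 1792
Step 4: Final sum = 720.0 + 0.0 + 1792 = 2512.0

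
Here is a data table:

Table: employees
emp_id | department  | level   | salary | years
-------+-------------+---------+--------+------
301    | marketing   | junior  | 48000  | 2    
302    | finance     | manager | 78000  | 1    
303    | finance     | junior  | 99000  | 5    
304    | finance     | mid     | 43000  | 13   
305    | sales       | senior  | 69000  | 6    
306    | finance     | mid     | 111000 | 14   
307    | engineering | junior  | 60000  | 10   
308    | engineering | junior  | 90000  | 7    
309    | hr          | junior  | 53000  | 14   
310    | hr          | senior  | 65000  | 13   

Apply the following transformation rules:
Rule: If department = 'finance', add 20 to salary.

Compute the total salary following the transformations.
716080

Step 1: Count records where department = 'finance': 4
Step 2: Total bonus added: 4 × 20 = 80
Step 3: Original sum of salary: 716000
Step 4: Final sum = 716000 + 80 = 716080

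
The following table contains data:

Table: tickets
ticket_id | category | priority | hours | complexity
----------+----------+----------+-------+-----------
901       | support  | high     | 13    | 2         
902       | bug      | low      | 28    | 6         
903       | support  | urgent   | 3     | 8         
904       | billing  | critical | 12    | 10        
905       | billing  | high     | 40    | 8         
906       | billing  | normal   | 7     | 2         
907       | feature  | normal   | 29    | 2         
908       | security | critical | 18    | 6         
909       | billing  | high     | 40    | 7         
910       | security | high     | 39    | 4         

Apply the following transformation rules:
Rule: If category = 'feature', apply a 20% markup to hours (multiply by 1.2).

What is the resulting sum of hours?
234.8

Step 1: Records with category = 'feature' have total hours = 29
Step 2: Apply multiplier: 29 × 1.2 = 34.8
Step 3: Other records total: 200
Step 4: Final sum = 34.8 + 200 = 234.8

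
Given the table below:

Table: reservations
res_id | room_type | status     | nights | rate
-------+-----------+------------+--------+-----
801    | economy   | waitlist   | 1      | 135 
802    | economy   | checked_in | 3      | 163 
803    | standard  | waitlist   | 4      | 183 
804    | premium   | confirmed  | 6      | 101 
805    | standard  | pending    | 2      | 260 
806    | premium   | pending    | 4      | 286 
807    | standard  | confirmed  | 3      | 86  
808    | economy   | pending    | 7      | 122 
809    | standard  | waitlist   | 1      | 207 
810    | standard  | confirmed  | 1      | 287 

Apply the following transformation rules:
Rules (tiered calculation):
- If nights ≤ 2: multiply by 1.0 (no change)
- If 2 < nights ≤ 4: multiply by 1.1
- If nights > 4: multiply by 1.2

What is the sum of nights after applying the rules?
36.0

Step 1: Tier 1 (nights ≤ 2): 4 records, sum = 5 × 1.0 = 5.0
Step 2: Tier 2 (2 < nights ≤ 4): 4 records, sum = 14 × 1.1 = 15.4
Step 3: Tier 3 (nights > 4): 2 records, sum = 13 × 1.2 = 15.6
Step 4: Final sum = 5.0 + 15.4 + 15.6 = 36.0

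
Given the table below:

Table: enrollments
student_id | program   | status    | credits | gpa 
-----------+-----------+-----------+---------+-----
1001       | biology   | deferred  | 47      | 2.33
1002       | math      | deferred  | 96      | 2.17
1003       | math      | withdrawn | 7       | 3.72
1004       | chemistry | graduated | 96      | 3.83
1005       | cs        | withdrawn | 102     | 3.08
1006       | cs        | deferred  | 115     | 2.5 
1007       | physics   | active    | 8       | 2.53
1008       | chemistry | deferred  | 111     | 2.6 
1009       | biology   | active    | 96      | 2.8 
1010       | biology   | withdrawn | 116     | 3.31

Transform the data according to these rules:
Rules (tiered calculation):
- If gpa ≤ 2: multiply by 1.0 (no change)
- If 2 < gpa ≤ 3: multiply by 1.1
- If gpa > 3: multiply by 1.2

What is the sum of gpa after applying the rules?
33.15

Step 1: Tier 1 (gpa ≤ 2): 0 records, sum = 0 × 1.0 = 0.0
Step 2: Tier 2 (2 < gpa ≤ 3): 6 records, sum = 14.93 × 1.1 = 16.42
Step 3: Tier 3 (gpa > 3): 4 records, sum = 13.94 × 1.2 = 16.73
Step 4: Final sum = 0.0 + 16.42 + 16.73 = 33.15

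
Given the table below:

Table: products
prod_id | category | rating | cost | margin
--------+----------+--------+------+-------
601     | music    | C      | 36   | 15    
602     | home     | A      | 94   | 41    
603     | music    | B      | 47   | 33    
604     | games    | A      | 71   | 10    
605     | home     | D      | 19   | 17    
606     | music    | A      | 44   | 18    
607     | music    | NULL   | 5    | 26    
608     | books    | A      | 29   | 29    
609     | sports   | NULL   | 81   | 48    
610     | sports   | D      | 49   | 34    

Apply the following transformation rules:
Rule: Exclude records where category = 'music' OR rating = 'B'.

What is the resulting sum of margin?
179

Step 1: Find records where category = 'music' OR rating = 'B'
Step 2: 4 records match, summing to 92
Step 3: Original sum: 271
Step 4: Remaining sum = 271 - 92 = 179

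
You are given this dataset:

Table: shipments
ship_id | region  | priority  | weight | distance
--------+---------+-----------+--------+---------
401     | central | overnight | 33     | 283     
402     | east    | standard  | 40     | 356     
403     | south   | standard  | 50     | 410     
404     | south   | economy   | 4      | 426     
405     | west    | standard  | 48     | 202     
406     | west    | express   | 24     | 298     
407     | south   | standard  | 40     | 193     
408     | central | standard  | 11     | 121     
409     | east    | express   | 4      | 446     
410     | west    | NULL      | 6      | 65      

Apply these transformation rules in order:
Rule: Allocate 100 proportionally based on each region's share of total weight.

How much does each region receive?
central: 16.92, east: 16.92, south: 36.15, west: 30.0

Step 1: Calculate total weight = 260
Step 2: Calculate each region's proportion:
  central: 44/260 = 16.92% → 16.92
  east: 44/260 = 16.92% → 16.92
  south: 94/260 = 36.15% → 36.15
  west: 78/260 = 30.00% → 30.0
Step 3: Verify: sum of allocations ≈ 100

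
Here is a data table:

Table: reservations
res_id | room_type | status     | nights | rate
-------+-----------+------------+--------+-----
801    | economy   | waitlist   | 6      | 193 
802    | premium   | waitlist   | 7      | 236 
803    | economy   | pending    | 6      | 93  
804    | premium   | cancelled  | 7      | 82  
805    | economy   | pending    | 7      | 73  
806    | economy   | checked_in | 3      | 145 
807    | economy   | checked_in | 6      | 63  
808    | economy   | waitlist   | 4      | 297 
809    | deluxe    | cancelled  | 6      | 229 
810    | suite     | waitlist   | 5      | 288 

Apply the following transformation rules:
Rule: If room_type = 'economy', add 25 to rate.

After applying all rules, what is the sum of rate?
1849

Step 1: Count records where room_type = 'economy': 6
Step 2: Total bonus added: 6 × 25 = 150
Step 3: Original sum of rate: 1699
Step 4: Final sum = 1699 + 150 = 1849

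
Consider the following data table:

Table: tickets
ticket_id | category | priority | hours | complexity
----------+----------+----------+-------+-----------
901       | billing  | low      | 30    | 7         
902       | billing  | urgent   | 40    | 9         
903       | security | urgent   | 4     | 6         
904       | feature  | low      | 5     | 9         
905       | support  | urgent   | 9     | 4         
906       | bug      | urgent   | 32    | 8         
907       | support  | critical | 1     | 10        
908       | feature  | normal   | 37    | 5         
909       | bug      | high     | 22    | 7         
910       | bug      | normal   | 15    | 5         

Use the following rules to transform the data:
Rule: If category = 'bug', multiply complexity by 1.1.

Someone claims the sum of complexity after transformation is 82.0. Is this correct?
No, the correct result is 72.0.

Step 1: Calculate the correct sum after transformation
Step 2: Apply multiplier 1.1 to records where category = 'bug'
Step 3: Correct result = 72.0
Step 4: Claimed result = 82.0
Step 5: 72.0 ≠ 82.0
Conclusion: The claimed result is incorrect. The correct answer is 72.0.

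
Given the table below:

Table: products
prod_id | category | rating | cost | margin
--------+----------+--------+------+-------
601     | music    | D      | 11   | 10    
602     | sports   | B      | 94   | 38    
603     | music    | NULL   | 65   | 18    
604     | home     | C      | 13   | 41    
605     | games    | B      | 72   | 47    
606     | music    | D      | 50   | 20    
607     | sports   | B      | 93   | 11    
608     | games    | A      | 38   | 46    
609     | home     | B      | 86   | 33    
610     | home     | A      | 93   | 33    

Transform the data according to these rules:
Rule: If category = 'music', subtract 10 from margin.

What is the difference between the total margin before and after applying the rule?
30

Step 1: Original sum of margin = 297
Step 2: 3 records have category = 'music'
Step 3: Each affected record changes by -10
Step 4: Total change = 3 × -10 = -30
Step 5: New sum = 297 + -30 = 267
Step 6: Difference = |267 - 297| = 30
        (Sum decreased by 30)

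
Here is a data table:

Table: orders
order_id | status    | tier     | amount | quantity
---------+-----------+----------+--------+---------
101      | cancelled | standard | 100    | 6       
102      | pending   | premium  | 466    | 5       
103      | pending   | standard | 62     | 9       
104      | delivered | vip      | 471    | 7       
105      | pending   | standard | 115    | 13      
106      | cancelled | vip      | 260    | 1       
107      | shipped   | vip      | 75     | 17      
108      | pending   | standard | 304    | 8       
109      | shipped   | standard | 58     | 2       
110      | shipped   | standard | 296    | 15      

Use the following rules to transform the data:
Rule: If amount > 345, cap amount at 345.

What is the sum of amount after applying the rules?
1960

Step 1: 2 records have amount > 345
Step 2: These records originally summed to 937
Step 3: After capping: 2 × 345 = 690
Step 4: Unaffected records sum: 1270
Step 5: Final sum = 690 + 1270 = 1960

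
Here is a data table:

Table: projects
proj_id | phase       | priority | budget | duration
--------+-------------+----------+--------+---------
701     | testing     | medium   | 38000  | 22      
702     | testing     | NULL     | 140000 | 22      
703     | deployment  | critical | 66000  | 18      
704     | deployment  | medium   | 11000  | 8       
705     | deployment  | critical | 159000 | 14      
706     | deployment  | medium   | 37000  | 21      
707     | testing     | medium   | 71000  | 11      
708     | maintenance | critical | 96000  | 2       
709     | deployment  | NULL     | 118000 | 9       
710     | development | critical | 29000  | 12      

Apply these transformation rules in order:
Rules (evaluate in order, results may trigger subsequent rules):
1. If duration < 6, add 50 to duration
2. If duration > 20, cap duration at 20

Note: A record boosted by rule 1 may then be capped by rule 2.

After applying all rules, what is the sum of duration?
152

Step 1: Apply rule 1 to records with duration < 6
  - 1 records get bonus of 50
  - Of these, 1 records then exceed 20 and get capped
Step 2: Apply rule 2 to records with duration > 20
  - 3 records (original) are capped
Step 3: Calculate final sum = 152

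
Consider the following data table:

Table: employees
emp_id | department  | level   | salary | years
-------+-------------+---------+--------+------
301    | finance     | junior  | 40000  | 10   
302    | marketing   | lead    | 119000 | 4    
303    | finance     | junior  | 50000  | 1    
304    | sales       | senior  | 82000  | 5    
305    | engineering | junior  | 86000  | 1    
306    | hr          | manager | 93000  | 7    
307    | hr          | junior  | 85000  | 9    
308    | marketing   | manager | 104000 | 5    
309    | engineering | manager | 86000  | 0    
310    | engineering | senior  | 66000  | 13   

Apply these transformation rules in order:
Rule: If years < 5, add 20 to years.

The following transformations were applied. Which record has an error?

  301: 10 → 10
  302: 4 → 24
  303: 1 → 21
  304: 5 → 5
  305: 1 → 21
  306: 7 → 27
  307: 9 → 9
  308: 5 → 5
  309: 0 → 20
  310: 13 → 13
Record 306 has an error. The correct transformed value should be 7, not 27.

Step 1: Check each record against the rule
Step 2: Record 306 has years = 7
Step 3: Since 7 >= 5, the bonus should not have been applied
Step 4: Correct value = 7, but claimed value = 27
Conclusion: Record 306 has the error.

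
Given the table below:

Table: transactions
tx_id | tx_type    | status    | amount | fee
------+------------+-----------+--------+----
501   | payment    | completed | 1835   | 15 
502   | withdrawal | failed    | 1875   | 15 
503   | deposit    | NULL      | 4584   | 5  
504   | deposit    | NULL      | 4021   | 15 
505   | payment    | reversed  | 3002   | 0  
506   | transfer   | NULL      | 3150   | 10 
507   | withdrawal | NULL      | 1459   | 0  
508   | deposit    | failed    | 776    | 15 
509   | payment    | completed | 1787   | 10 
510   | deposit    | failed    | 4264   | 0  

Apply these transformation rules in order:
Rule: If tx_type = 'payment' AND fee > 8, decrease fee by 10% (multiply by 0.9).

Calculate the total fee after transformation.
82.5

Step 1: Find records where tx_type = 'payment' AND fee > 8
Step 2: 2 records match, summing to 25
Step 3: After multiplier: 25 × 0.9 = 22.5
Step 4: Unaffected records sum: 60
Step 5: Final sum = 22.5 + 60 = 82.5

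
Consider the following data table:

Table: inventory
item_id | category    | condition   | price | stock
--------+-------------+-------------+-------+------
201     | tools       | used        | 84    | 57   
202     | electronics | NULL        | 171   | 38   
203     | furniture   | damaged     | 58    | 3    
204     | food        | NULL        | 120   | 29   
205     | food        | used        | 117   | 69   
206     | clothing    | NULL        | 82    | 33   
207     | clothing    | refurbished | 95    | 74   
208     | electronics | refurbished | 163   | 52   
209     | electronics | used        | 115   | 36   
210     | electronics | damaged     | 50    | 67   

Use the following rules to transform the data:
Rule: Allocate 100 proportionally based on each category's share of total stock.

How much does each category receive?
clothing: 23.36, electronics: 42.14, food: 21.4, furniture: 0.66, tools: 12.45

Step 1: Calculate total stock = 458
Step 2: Calculate each category's proportion:
  clothing: 107/458 = 23.36% → 23.36
  electronics: 193/458 = 42.14% → 42.14
  food: 98/458 = 21.40% → 21.4
  furniture: 3/458 = 0.66% → 0.66
  tools: 57/458 = 12.45% → 12.45
Step 3: Verify: sum of allocations ≈ 100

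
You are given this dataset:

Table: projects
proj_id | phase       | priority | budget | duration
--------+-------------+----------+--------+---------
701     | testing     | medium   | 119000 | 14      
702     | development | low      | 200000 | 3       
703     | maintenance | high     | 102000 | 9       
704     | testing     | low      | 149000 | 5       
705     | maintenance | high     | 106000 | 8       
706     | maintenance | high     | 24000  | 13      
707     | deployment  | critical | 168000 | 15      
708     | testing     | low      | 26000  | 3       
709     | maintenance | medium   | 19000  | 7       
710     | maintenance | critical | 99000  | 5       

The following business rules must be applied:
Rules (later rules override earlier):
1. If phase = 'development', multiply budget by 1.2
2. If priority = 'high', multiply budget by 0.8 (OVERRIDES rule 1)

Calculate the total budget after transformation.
1005600.0

Step 1: Rule 2 takes priority for records with priority = 'high'
  - 3 records: 232000 × 0.8 = 185600.0
Step 2: Rule 1 applies to remaining records with phase = 'development'
  - 1 records: 200000 × 1.2 = 240000.0
Step 3: Other records unchanged: 580000
Step 4: Final sum = 185600.0 + 240000.0 + 580000 = 1005600.0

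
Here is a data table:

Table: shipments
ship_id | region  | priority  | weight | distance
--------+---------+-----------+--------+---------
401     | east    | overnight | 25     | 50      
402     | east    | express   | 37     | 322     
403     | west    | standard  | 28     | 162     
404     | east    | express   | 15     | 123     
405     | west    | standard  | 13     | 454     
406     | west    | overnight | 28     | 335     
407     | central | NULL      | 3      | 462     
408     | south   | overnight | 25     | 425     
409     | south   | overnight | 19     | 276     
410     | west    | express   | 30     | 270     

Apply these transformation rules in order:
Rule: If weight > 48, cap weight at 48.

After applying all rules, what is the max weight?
37

Step 1: Original maximum weight = 37
Step 2: Check cap of 48 against maximum
Step 3: No records exceed the cap (max 37 <= cap 48), so no capping applies
Step 4: Maximum after transformation = 37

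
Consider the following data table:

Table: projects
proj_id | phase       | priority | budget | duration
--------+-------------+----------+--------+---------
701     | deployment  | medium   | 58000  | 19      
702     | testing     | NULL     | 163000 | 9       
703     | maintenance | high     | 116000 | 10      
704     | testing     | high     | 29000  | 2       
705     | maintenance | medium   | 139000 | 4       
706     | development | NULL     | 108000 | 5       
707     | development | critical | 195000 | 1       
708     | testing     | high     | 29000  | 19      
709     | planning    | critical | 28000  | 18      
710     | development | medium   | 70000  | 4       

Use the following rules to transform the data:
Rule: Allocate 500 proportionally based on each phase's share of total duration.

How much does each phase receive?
deployment: 104.4, development: 54.95, maintenance: 76.92, planning: 98.9, testing: 164.84

Step 1: Calculate total duration = 91
Step 2: Calculate each phase's proportion:
  deployment: 19/91 = 20.88% → 104.4
  development: 10/91 = 10.99% → 54.95
  maintenance: 14/91 = 15.38% → 76.92
  planning: 18/91 = 19.78% → 98.9
  testing: 30/91 = 32.97% → 164.84
Step 3: Verify: sum of allocations ≈ 500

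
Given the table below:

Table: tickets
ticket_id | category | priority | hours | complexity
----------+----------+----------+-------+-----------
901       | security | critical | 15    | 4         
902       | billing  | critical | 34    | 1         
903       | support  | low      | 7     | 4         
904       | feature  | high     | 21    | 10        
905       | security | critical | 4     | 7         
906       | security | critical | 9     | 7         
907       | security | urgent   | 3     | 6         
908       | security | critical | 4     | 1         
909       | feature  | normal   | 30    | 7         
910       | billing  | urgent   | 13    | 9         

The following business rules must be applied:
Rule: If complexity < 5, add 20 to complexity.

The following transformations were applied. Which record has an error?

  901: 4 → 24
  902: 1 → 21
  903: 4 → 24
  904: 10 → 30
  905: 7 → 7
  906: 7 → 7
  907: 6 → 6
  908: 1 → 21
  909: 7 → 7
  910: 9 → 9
Record 904 has an error. The correct transformed value should be 10, not 30.

Step 1: Check each record against the rule
Step 2: Record 904 has complexity = 10
Step 3: Since 10 >= 5, the bonus should not have been applied
Step 4: Correct value = 10, but claimed value = 30
Conclusion: Record 904 has the error.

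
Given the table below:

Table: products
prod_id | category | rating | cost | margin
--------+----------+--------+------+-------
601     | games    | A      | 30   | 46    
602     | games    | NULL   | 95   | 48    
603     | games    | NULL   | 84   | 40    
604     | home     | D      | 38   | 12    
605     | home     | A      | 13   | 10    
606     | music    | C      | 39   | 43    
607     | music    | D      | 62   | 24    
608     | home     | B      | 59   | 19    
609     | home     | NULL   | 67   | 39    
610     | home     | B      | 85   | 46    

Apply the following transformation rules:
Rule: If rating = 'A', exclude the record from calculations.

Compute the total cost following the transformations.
529

Step 1: Identify records where rating = 'A'
Step 2: The excluded records sum to 43
Step 3: Original total cost = 572
Step 4: Remaining total = 572 - 43 = 529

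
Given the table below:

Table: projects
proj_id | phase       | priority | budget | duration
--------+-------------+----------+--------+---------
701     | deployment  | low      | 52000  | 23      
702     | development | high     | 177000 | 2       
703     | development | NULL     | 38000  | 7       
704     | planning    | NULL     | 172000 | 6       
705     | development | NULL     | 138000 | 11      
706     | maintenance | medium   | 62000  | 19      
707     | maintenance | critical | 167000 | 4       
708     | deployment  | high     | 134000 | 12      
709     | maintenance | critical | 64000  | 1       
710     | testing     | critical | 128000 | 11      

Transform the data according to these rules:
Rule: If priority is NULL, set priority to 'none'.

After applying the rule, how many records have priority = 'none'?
3

Step 1: Count records where priority IS NULL
Step 2: Found 3 records with NULL priority
Step 3: These records will have priority set to 'none'
Step 4: Records already having priority = 'none': 0
Step 5: Answer: 3 + 0 = 3 records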